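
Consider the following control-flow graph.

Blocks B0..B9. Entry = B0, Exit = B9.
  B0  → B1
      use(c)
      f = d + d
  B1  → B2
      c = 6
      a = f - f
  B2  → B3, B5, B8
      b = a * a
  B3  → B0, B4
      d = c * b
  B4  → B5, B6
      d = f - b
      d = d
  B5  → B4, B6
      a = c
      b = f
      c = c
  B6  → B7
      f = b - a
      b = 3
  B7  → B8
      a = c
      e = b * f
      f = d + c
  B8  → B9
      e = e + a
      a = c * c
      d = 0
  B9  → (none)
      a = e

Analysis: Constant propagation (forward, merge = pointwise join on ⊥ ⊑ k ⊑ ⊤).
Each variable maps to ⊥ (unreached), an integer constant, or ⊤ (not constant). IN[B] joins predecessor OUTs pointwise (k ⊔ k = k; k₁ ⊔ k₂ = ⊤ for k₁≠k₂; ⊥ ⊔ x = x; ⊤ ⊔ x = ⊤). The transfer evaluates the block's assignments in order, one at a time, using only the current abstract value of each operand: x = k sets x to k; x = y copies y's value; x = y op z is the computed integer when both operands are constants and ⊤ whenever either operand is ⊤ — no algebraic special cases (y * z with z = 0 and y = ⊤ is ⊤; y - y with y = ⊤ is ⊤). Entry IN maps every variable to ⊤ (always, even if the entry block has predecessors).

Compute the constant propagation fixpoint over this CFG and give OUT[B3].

Per-block solution:
  B0: | IN=(all ⊤) | OUT=(all ⊤)
  B1: | IN=(all ⊤) | OUT={c:6; rest ⊤}
  B2: | IN={c:6; rest ⊤} | OUT={c:6; rest ⊤}
  B3: | IN={c:6; rest ⊤} | OUT={c:6; rest ⊤}
  B4: | IN={c:6; rest ⊤} | OUT={c:6; rest ⊤}
  B5: | IN={c:6; rest ⊤} | OUT={a:6, c:6; rest ⊤}
  B6: | IN={c:6; rest ⊤} | OUT={b:3, c:6; rest ⊤}
  B7: | IN={b:3, c:6; rest ⊤} | OUT={a:6, b:3, c:6; rest ⊤}
  B8: | IN={c:6; rest ⊤} | OUT={a:36, c:6, d:0; rest ⊤}
  B9: | IN={a:36, c:6, d:0; rest ⊤} | OUT={c:6, d:0; rest ⊤}

Merge at B3: IN[B3] = OUT[B2] = {a: ⊤, b: ⊤, c: 6, d: ⊤, e: ⊤, f: ⊤}
Applying B3's transfer function to that IN value gives OUT[B3] (row B3 above).

Answer: {a: ⊤, b: ⊤, c: 6, d: ⊤, e: ⊤, f: ⊤}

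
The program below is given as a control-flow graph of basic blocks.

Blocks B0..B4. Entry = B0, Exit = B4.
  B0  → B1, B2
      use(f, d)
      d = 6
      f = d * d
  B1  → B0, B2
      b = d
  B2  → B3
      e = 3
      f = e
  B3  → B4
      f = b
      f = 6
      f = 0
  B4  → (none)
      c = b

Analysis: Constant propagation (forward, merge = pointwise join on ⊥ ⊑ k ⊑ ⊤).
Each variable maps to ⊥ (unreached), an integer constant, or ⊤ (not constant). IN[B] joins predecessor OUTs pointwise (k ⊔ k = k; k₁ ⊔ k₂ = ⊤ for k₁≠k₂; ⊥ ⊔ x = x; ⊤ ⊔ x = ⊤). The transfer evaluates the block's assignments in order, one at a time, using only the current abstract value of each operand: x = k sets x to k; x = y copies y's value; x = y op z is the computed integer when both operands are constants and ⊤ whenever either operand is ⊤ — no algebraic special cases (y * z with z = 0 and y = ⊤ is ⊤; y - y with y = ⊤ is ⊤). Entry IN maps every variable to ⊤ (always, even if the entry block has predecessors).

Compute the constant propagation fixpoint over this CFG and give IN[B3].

Fixpoint table:
  B0:   IN=(all ⊤)   OUT={d:6, f:36; rest ⊤}
  B1:   IN={d:6, f:36; rest ⊤}   OUT={b:6, d:6, f:36; rest ⊤}
  B2:   IN={d:6, f:36; rest ⊤}   OUT={d:6, e:3, f:3; rest ⊤}
  B3:   IN={d:6, e:3, f:3; rest ⊤}   OUT={d:6, e:3, f:0; rest ⊤}
  B4:   IN={d:6, e:3, f:0; rest ⊤}   OUT={d:6, e:3, f:0; rest ⊤}

Merge at B3: IN[B3] = OUT[B2] = {a: ⊤, b: ⊤, c: ⊤, d: 6, e: 3, f: 3}

Answer: {a: ⊤, b: ⊤, c: ⊤, d: 6, e: 3, f: 3}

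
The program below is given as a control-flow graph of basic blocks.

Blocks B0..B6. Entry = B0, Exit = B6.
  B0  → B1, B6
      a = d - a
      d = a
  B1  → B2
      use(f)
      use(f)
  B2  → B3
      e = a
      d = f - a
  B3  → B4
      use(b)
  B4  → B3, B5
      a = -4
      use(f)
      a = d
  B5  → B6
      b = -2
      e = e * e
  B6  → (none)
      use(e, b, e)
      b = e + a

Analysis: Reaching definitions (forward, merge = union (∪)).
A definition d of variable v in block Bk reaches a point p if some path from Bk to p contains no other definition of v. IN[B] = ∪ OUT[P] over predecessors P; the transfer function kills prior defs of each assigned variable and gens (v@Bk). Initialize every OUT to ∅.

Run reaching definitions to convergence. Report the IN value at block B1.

Answer: {a@B0, d@B0}

Trace:
Per-block solution:
  B0:   IN={}   OUT={a@B0, d@B0}
  B1:   IN={a@B0, d@B0}   OUT={a@B0, d@B0}
  B2:   IN={a@B0, d@B0}   OUT={a@B0, d@B2, e@B2}
  B3:   IN={a@B0, a@B4, d@B2, e@B2}   OUT={a@B0, a@B4, d@B2, e@B2}
  B4:   IN={a@B0, a@B4, d@B2, e@B2}   OUT={a@B4, d@B2, e@B2}
  B5:   IN={a@B4, d@B2, e@B2}   OUT={a@B4, b@B5, d@B2, e@B5}
  B6:   IN={a@B0, a@B4, b@B5, d@B0, d@B2, e@B5}   OUT={a@B0, a@B4, b@B6, d@B0, d@B2, e@B5}

Merge at B1: IN[B1] = OUT[B0] = {a@B0, d@B0}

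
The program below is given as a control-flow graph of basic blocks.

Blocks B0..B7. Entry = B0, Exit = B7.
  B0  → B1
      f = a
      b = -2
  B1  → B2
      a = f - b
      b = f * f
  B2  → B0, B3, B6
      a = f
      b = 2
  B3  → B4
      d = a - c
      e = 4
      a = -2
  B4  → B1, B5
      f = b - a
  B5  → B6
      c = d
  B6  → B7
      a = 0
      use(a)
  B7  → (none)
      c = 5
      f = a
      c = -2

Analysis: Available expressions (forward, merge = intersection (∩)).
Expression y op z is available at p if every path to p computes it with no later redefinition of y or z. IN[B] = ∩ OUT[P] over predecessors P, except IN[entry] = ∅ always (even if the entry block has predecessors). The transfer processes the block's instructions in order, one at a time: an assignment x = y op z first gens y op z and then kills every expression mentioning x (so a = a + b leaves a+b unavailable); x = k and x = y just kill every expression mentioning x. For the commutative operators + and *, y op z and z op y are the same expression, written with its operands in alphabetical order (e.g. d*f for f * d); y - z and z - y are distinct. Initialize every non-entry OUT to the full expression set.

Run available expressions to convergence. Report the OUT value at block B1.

Answer: {f*f}

Derivation:
Fixpoint table:
  B0:   IN={}   OUT={}
  B1:   IN={}   OUT={f*f}
  B2:   IN={f*f}   OUT={f*f}
  B3:   IN={f*f}   OUT={f*f}
  B4:   IN={f*f}   OUT={b-a}
  B5:   IN={b-a}   OUT={b-a}
  B6:   IN={}   OUT={}
  B7:   IN={}   OUT={}

Merge at B1: IN[B1] = OUT[B0] ∩ OUT[B4] = {}
Applying B1's transfer function to that IN value gives OUT[B1] (row B1 above).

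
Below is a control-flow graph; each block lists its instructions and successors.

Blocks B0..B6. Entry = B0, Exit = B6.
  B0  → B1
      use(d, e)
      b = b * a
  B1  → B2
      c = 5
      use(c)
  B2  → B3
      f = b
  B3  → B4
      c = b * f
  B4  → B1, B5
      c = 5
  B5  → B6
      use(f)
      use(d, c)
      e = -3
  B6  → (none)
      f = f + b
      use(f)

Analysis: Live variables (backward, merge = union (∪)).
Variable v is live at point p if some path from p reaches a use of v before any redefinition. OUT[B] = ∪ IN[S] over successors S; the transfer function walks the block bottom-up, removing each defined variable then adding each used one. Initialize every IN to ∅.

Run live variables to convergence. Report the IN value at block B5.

Answer: {b, c, d, f}

Trace:
Fixpoint table:
  B0:   IN={a, b, d, e}   OUT={b, d}
  B1:   IN={b, d}   OUT={b, d}
  B2:   IN={b, d}   OUT={b, d, f}
  B3:   IN={b, d, f}   OUT={b, d, f}
  B4:   IN={b, d, f}   OUT={b, c, d, f}
  B5:   IN={b, c, d, f}   OUT={b, f}
  B6:   IN={b, f}   OUT={}

Merge at B5: OUT[B5] = IN[B6] = {b, f}
Applying B5's transfer function to that OUT value gives IN[B5] (row B5 above).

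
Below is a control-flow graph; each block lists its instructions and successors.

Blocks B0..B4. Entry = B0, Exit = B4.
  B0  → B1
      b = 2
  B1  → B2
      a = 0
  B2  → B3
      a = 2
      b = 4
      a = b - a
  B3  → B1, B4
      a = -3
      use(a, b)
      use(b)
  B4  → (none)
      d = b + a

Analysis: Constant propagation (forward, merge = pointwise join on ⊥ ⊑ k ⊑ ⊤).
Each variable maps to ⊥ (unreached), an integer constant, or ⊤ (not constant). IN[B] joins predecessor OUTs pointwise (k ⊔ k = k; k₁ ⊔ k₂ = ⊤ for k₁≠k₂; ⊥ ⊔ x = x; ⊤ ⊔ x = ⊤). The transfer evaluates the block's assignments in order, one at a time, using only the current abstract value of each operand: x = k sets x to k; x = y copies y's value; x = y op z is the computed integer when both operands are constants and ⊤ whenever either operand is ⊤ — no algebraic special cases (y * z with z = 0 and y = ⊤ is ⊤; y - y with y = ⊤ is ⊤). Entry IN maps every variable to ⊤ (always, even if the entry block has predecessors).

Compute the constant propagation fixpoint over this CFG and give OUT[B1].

Answer: {a: 0, b: ⊤, c: ⊤, d: ⊤, e: ⊤, f: ⊤}

Trace:
Converged values:
  B0: | IN=(all ⊤) | OUT={b:2; rest ⊤}
  B1: | IN=(all ⊤) | OUT={a:0; rest ⊤}
  B2: | IN={a:0; rest ⊤} | OUT={a:2, b:4; rest ⊤}
  B3: | IN={a:2, b:4; rest ⊤} | OUT={a:-3, b:4; rest ⊤}
  B4: | IN={a:-3, b:4; rest ⊤} | OUT={a:-3, b:4, d:1; rest ⊤}

Merge at B1: IN[B1] = OUT[B0] ⊔ OUT[B3] = {a: ⊤, b: ⊤, c: ⊤, d: ⊤, e: ⊤, f: ⊤}
Applying B1's transfer function to that IN value gives OUT[B1] (row B1 above).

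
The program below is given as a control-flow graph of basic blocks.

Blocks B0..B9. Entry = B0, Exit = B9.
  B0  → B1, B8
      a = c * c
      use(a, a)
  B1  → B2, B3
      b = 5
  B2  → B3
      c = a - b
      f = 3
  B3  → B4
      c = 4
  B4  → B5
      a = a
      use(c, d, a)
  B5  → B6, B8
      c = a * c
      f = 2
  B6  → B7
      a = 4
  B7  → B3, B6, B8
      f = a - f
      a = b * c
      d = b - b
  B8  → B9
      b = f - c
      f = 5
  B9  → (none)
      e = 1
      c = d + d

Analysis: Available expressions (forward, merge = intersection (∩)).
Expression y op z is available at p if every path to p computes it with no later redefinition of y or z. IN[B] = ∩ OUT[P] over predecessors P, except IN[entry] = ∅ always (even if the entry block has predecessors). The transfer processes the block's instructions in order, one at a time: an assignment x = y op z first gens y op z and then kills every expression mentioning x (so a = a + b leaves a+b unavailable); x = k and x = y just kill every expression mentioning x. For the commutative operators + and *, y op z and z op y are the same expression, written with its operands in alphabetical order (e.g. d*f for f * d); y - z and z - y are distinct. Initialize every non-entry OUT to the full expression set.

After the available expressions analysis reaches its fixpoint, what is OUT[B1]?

Answer: {c*c}

Trace:
Fixpoint table:
  B0:  IN={}  OUT={c*c}
  B1:  IN={c*c}  OUT={c*c}
  B2:  IN={c*c}  OUT={a-b}
  B3:  IN={}  OUT={}
  B4:  IN={}  OUT={}
  B5:  IN={}  OUT={}
  B6:  IN={}  OUT={}
  B7:  IN={}  OUT={b*c, b-b}
  B8:  IN={}  OUT={}
  B9:  IN={}  OUT={d+d}

Merge at B1: IN[B1] = OUT[B0] = {c*c}
Applying B1's transfer function to that IN value gives OUT[B1] (row B1 above).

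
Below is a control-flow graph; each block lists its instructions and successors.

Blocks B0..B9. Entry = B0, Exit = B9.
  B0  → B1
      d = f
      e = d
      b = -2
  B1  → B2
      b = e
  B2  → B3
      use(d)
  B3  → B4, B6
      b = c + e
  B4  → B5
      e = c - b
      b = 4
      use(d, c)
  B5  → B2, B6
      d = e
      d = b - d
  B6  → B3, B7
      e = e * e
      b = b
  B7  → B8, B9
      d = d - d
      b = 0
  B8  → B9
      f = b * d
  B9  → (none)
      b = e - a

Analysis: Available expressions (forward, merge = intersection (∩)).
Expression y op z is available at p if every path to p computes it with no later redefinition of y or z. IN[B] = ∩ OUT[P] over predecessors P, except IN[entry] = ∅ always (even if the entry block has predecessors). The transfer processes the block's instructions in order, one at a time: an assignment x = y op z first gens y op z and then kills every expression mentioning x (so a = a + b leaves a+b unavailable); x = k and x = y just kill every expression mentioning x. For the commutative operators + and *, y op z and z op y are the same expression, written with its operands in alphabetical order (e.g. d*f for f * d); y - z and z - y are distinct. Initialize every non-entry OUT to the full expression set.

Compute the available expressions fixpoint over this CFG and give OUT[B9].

Converged values:
  B0:  IN={}  OUT={}
  B1:  IN={}  OUT={}
  B2:  IN={}  OUT={}
  B3:  IN={}  OUT={c+e}
  B4:  IN={c+e}  OUT={}
  B5:  IN={}  OUT={}
  B6:  IN={}  OUT={}
  B7:  IN={}  OUT={}
  B8:  IN={}  OUT={b*d}
  B9:  IN={}  OUT={e-a}

Merge at B9: IN[B9] = OUT[B7] ∩ OUT[B8] = {}
Applying B9's transfer function to that IN value gives OUT[B9] (row B9 above).

Answer: {e-a}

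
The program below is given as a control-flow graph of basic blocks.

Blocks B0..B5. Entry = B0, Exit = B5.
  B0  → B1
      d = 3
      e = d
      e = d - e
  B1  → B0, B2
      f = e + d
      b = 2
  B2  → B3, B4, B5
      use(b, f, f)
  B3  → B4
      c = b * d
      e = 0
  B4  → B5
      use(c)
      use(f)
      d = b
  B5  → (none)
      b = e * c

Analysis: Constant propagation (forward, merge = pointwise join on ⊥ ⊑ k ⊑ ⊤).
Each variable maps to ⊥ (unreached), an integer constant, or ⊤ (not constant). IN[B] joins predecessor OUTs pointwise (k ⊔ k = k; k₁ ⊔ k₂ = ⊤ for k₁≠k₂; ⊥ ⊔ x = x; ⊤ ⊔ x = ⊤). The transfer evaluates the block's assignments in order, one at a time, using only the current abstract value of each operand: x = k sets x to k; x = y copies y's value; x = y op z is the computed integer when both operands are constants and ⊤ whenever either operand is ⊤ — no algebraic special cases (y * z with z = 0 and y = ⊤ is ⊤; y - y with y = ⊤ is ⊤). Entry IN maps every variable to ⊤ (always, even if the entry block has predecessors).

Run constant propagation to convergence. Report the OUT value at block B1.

Answer: {a: ⊤, b: 2, c: ⊤, d: 3, e: 0, f: 3}

Derivation:
Per-block solution:
  B0:   IN=(all ⊤)   OUT={d:3, e:0; rest ⊤}
  B1:   IN={d:3, e:0; rest ⊤}   OUT={b:2, d:3, e:0, f:3; rest ⊤}
  B2:   IN={b:2, d:3, e:0, f:3; rest ⊤}   OUT={b:2, d:3, e:0, f:3; rest ⊤}
  B3:   IN={b:2, d:3, e:0, f:3; rest ⊤}   OUT={b:2, c:6, d:3, e:0, f:3; rest ⊤}
  B4:   IN={b:2, d:3, e:0, f:3; rest ⊤}   OUT={b:2, d:2, e:0, f:3; rest ⊤}
  B5:   IN={b:2, e:0, f:3; rest ⊤}   OUT={e:0, f:3; rest ⊤}

Merge at B1: IN[B1] = OUT[B0] = {a: ⊤, b: ⊤, c: ⊤, d: 3, e: 0, f: ⊤}
Applying B1's transfer function to that IN value gives OUT[B1] (row B1 above).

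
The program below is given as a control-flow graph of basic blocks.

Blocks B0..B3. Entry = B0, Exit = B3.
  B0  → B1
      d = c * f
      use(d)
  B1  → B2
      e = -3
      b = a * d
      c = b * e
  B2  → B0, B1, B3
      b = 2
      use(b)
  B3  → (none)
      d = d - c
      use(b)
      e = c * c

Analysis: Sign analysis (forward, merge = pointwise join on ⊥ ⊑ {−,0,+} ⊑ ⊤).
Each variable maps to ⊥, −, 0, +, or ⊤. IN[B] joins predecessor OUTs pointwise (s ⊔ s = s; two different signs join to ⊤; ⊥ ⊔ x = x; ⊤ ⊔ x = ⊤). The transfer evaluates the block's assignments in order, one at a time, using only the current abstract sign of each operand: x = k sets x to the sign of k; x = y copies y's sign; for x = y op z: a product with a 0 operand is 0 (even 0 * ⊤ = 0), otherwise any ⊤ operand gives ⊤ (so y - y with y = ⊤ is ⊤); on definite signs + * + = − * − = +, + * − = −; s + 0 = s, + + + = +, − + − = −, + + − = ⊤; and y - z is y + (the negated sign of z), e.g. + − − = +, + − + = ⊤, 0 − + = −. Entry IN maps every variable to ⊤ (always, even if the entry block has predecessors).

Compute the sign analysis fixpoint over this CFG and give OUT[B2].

Answer: {a: ⊤, b: +, c: ⊤, d: ⊤, e: -, f: ⊤}

Working:
Fixpoint table:
  B0: | IN=(all ⊤) | OUT=(all ⊤)
  B1: | IN=(all ⊤) | OUT={e:-; rest ⊤}
  B2: | IN={e:-; rest ⊤} | OUT={b:+, e:-; rest ⊤}
  B3: | IN={b:+, e:-; rest ⊤} | OUT={b:+; rest ⊤}

Merge at B2: IN[B2] = OUT[B1] = {a: ⊤, b: ⊤, c: ⊤, d: ⊤, e: -, f: ⊤}
Applying B2's transfer function to that IN value gives OUT[B2] (row B2 above).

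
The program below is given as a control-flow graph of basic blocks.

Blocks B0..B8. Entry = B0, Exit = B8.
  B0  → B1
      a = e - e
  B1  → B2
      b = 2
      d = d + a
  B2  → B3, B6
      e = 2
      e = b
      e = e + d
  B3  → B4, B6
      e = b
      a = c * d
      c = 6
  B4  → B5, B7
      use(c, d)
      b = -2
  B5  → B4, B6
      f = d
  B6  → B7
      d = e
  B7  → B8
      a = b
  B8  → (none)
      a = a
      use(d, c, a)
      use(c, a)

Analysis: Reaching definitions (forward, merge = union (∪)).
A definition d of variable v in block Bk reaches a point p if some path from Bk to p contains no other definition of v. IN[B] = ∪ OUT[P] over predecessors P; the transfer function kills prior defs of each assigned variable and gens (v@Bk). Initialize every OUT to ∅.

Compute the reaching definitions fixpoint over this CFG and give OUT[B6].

Converged values:
  B0: | IN={} | OUT={a@B0}
  B1: | IN={a@B0} | OUT={a@B0, b@B1, d@B1}
  B2: | IN={a@B0, b@B1, d@B1} | OUT={a@B0, b@B1, d@B1, e@B2}
  B3: | IN={a@B0, b@B1, d@B1, e@B2} | OUT={a@B3, b@B1, c@B3, d@B1, e@B3}
  B4: | IN={a@B3, b@B1, b@B4, c@B3, d@B1, e@B3, f@B5} | OUT={a@B3, b@B4, c@B3, d@B1, e@B3, f@B5}
  B5: | IN={a@B3, b@B4, c@B3, d@B1, e@B3, f@B5} | OUT={a@B3, b@B4, c@B3, d@B1, e@B3, f@B5}
  B6: | IN={a@B0, a@B3, b@B1, b@B4, c@B3, d@B1, e@B2, e@B3, f@B5} | OUT={a@B0, a@B3, b@B1, b@B4, c@B3, d@B6, e@B2, e@B3, f@B5}
  B7: | IN={a@B0, a@B3, b@B1, b@B4, c@B3, d@B1, d@B6, e@B2, e@B3, f@B5} | OUT={a@B7, b@B1, b@B4, c@B3, d@B1, d@B6, e@B2, e@B3, f@B5}
  B8: | IN={a@B7, b@B1, b@B4, c@B3, d@B1, d@B6, e@B2, e@B3, f@B5} | OUT={a@B8, b@B1, b@B4, c@B3, d@B1, d@B6, e@B2, e@B3, f@B5}

Merge at B6: IN[B6] = OUT[B2] ⊔ OUT[B3] ⊔ OUT[B5] = {a@B0, a@B3, b@B1, b@B4, c@B3, d@B1, e@B2, e@B3, f@B5}
Applying B6's transfer function to that IN value gives OUT[B6] (row B6 above).

Answer: {a@B0, a@B3, b@B1, b@B4, c@B3, d@B6, e@B2, e@B3, f@B5}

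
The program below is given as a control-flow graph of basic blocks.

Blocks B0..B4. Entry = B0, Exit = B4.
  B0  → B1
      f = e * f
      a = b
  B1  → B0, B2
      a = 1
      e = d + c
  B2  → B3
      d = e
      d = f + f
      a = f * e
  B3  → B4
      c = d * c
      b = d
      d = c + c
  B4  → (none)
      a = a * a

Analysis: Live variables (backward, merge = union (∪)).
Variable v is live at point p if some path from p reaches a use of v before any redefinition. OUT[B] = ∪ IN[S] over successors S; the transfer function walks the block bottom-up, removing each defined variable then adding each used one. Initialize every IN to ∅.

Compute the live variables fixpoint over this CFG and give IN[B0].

Per-block solution:
  B0: | IN={b, c, d, e, f} | OUT={b, c, d, f}
  B1: | IN={b, c, d, f} | OUT={b, c, d, e, f}
  B2: | IN={c, e, f} | OUT={a, c, d}
  B3: | IN={a, c, d} | OUT={a}
  B4: | IN={a} | OUT={}

Merge at B0: OUT[B0] = IN[B1] = {b, c, d, f}
Applying B0's transfer function to that OUT value gives IN[B0] (row B0 above).

Answer: {b, c, d, e, f}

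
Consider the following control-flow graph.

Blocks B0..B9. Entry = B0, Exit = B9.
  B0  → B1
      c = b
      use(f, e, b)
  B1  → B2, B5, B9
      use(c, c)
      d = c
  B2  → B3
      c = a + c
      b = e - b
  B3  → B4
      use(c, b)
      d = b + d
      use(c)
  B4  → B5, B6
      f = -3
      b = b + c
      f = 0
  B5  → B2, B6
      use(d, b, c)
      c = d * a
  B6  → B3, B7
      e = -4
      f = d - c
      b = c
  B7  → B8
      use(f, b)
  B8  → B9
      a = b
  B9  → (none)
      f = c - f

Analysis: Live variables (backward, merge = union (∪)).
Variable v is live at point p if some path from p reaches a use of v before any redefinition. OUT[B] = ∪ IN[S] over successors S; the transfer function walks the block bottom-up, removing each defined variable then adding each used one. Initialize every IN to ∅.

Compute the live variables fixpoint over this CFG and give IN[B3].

Converged values:
  B0: | IN={a, b, e, f} | OUT={a, b, c, e, f}
  B1: | IN={a, b, c, e, f} | OUT={a, b, c, d, e, f}
  B2: | IN={a, b, c, d, e} | OUT={a, b, c, d, e}
  B3: | IN={a, b, c, d, e} | OUT={a, b, c, d, e}
  B4: | IN={a, b, c, d, e} | OUT={a, b, c, d, e}
  B5: | IN={a, b, c, d, e} | OUT={a, b, c, d, e}
  B6: | IN={a, c, d} | OUT={a, b, c, d, e, f}
  B7: | IN={b, c, f} | OUT={b, c, f}
  B8: | IN={b, c, f} | OUT={c, f}
  B9: | IN={c, f} | OUT={}

Merge at B3: OUT[B3] = IN[B4] = {a, b, c, d, e}
Applying B3's transfer function to that OUT value gives IN[B3] (row B3 above).

Answer: {a, b, c, d, e}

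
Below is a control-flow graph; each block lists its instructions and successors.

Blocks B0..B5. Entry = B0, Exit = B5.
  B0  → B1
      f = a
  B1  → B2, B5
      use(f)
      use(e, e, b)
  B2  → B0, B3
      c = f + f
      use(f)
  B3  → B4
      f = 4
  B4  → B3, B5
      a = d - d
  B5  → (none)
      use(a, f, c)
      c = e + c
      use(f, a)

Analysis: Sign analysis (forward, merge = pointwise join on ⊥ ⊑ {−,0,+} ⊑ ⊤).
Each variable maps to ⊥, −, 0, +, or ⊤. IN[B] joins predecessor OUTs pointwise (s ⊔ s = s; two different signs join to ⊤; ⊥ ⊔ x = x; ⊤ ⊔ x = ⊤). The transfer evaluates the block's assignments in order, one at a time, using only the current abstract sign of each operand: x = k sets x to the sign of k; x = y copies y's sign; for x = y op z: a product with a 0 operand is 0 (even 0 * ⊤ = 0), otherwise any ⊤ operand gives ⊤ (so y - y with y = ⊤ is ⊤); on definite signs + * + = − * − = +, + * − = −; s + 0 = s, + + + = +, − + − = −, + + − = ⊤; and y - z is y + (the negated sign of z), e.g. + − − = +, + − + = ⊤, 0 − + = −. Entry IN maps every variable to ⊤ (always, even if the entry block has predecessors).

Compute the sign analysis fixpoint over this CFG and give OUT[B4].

Answer: {a: ⊤, b: ⊤, c: ⊤, d: ⊤, e: ⊤, f: +}

Derivation:
Converged values:
  B0:  IN=(all ⊤)  OUT=(all ⊤)
  B1:  IN=(all ⊤)  OUT=(all ⊤)
  B2:  IN=(all ⊤)  OUT=(all ⊤)
  B3:  IN=(all ⊤)  OUT={f:+; rest ⊤}
  B4:  IN={f:+; rest ⊤}  OUT={f:+; rest ⊤}
  B5:  IN=(all ⊤)  OUT=(all ⊤)

Merge at B4: IN[B4] = OUT[B3] = {a: ⊤, b: ⊤, c: ⊤, d: ⊤, e: ⊤, f: +}
Applying B4's transfer function to that IN value gives OUT[B4] (row B4 above).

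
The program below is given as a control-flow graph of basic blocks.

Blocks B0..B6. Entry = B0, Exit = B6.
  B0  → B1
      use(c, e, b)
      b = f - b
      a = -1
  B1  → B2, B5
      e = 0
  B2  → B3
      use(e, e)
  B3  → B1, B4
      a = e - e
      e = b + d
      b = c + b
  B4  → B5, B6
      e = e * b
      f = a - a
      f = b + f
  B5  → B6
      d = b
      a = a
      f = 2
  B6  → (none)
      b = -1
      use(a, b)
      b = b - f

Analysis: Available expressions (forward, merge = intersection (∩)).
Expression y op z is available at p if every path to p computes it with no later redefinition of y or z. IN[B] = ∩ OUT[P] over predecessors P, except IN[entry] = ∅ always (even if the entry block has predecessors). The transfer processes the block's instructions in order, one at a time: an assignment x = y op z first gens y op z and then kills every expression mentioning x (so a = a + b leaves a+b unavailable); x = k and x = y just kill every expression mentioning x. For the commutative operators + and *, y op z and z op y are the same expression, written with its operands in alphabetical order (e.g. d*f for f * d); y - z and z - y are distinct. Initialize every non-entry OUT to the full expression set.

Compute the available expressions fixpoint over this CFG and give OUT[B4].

Fixpoint table:
  B0: | IN={} | OUT={}
  B1: | IN={} | OUT={}
  B2: | IN={} | OUT={}
  B3: | IN={} | OUT={}
  B4: | IN={} | OUT={a-a}
  B5: | IN={} | OUT={}
  B6: | IN={} | OUT={}

Merge at B4: IN[B4] = OUT[B3] = {}
Applying B4's transfer function to that IN value gives OUT[B4] (row B4 above).

Answer: {a-a}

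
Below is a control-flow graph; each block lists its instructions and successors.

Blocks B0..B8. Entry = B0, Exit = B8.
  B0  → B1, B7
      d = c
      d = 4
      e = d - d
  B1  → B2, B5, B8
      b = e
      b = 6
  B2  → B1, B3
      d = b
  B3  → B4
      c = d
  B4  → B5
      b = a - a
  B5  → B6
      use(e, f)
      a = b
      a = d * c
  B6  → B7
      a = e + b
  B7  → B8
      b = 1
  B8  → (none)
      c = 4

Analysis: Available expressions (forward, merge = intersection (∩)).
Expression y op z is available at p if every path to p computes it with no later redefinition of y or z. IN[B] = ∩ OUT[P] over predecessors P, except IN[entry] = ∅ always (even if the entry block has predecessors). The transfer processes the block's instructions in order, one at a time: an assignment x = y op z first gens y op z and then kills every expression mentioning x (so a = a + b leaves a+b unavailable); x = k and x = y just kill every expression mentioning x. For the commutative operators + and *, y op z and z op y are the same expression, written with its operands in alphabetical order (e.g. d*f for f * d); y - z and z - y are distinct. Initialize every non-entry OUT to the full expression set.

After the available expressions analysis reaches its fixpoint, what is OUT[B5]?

Fixpoint table:
  B0: | IN={} | OUT={d-d}
  B1: | IN={} | OUT={}
  B2: | IN={} | OUT={}
  B3: | IN={} | OUT={}
  B4: | IN={} | OUT={a-a}
  B5: | IN={} | OUT={c*d}
  B6: | IN={c*d} | OUT={b+e, c*d}
  B7: | IN={} | OUT={}
  B8: | IN={} | OUT={}

Merge at B5: IN[B5] = OUT[B1] ∩ OUT[B4] = {}
Applying B5's transfer function to that IN value gives OUT[B5] (row B5 above).

Answer: {c*d}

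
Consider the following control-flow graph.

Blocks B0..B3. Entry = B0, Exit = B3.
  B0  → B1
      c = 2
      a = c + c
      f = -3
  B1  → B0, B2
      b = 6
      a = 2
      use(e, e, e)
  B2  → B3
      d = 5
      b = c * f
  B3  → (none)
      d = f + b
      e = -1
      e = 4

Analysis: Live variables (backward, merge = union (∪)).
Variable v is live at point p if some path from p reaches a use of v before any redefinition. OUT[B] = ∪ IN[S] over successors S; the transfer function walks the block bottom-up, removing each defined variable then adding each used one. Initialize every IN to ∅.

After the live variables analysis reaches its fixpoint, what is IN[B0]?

Per-block solution:
  B0:  IN={e}  OUT={c, e, f}
  B1:  IN={c, e, f}  OUT={c, e, f}
  B2:  IN={c, f}  OUT={b, f}
  B3:  IN={b, f}  OUT={}

Merge at B0: OUT[B0] = IN[B1] = {c, e, f}
Applying B0's transfer function to that OUT value gives IN[B0] (row B0 above).

Answer: {e}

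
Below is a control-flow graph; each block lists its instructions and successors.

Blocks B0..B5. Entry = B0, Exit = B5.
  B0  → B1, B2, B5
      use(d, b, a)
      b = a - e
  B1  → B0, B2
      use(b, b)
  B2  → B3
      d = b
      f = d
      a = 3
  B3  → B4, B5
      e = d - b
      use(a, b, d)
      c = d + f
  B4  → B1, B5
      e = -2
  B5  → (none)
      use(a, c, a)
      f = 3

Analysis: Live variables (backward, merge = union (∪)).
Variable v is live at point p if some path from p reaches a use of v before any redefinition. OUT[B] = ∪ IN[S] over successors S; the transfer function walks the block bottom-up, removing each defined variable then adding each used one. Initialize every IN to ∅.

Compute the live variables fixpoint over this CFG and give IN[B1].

Answer: {a, b, c, d, e}

Working:
Per-block solution:
  B0:   IN={a, b, c, d, e}   OUT={a, b, c, d, e}
  B1:   IN={a, b, c, d, e}   OUT={a, b, c, d, e}
  B2:   IN={b}   OUT={a, b, d, f}
  B3:   IN={a, b, d, f}   OUT={a, b, c, d}
  B4:   IN={a, b, c, d}   OUT={a, b, c, d, e}
  B5:   IN={a, c}   OUT={}

Merge at B1: OUT[B1] = IN[B0] ⊔ IN[B2] = {a, b, c, d, e}
Applying B1's transfer function to that OUT value gives IN[B1] (row B1 above).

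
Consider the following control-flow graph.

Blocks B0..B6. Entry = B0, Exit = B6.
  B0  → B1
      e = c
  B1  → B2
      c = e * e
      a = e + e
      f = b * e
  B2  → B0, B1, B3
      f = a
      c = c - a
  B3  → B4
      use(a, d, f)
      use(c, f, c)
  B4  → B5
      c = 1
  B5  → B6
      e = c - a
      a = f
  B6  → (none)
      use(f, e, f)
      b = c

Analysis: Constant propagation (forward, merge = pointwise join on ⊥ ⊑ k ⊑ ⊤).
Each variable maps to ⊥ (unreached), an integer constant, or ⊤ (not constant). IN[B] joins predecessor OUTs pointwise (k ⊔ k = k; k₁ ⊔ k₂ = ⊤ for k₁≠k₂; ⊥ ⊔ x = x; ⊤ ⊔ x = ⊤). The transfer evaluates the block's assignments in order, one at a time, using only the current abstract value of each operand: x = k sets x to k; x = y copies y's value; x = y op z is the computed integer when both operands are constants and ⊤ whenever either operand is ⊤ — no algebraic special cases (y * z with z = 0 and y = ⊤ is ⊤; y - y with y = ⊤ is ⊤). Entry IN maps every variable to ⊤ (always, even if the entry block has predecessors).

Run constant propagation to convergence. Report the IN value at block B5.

Answer: {a: ⊤, b: ⊤, c: 1, d: ⊤, e: ⊤, f: ⊤}

Derivation:
Converged values:
  B0: | IN=(all ⊤) | OUT=(all ⊤)
  B1: | IN=(all ⊤) | OUT=(all ⊤)
  B2: | IN=(all ⊤) | OUT=(all ⊤)
  B3: | IN=(all ⊤) | OUT=(all ⊤)
  B4: | IN=(all ⊤) | OUT={c:1; rest ⊤}
  B5: | IN={c:1; rest ⊤} | OUT={c:1; rest ⊤}
  B6: | IN={c:1; rest ⊤} | OUT={b:1, c:1; rest ⊤}

Merge at B5: IN[B5] = OUT[B4] = {a: ⊤, b: ⊤, c: 1, d: ⊤, e: ⊤, f: ⊤}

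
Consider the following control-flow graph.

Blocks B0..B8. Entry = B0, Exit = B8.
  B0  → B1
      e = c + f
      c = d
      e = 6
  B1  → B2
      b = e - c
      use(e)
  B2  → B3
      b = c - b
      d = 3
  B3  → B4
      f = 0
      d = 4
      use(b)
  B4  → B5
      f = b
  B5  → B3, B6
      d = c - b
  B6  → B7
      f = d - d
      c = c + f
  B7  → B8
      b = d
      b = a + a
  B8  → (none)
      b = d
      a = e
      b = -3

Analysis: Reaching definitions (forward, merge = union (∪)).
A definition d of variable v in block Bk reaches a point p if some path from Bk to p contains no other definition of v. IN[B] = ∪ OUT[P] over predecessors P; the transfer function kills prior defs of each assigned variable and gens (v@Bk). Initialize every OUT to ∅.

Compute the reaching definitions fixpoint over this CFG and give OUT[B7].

Answer: {b@B7, c@B6, d@B5, e@B0, f@B6}

Derivation:
Fixpoint table:
  B0: | IN={} | OUT={c@B0, e@B0}
  B1: | IN={c@B0, e@B0} | OUT={b@B1, c@B0, e@B0}
  B2: | IN={b@B1, c@B0, e@B0} | OUT={b@B2, c@B0, d@B2, e@B0}
  B3: | IN={b@B2, c@B0, d@B2, d@B5, e@B0, f@B4} | OUT={b@B2, c@B0, d@B3, e@B0, f@B3}
  B4: | IN={b@B2, c@B0, d@B3, e@B0, f@B3} | OUT={b@B2, c@B0, d@B3, e@B0, f@B4}
  B5: | IN={b@B2, c@B0, d@B3, e@B0, f@B4} | OUT={b@B2, c@B0, d@B5, e@B0, f@B4}
  B6: | IN={b@B2, c@B0, d@B5, e@B0, f@B4} | OUT={b@B2, c@B6, d@B5, e@B0, f@B6}
  B7: | IN={b@B2, c@B6, d@B5, e@B0, f@B6} | OUT={b@B7, c@B6, d@B5, e@B0, f@B6}
  B8: | IN={b@B7, c@B6, d@B5, e@B0, f@B6} | OUT={a@B8, b@B8, c@B6, d@B5, e@B0, f@B6}

Merge at B7: IN[B7] = OUT[B6] = {b@B2, c@B6, d@B5, e@B0, f@B6}
Applying B7's transfer function to that IN value gives OUT[B7] (row B7 above).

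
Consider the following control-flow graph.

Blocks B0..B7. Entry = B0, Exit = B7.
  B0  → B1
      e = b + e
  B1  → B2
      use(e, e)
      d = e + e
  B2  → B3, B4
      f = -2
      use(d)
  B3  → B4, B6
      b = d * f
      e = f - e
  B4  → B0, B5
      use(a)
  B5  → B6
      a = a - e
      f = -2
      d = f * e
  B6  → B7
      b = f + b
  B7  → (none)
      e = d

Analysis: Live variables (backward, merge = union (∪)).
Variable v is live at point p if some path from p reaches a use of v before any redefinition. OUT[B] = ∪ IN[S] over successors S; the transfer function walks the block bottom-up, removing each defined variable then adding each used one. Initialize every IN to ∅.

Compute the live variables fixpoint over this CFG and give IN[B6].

Per-block solution:
  B0:   IN={a, b, e}   OUT={a, b, e}
  B1:   IN={a, b, e}   OUT={a, b, d, e}
  B2:   IN={a, b, d, e}   OUT={a, b, d, e, f}
  B3:   IN={a, d, e, f}   OUT={a, b, d, e, f}
  B4:   IN={a, b, e}   OUT={a, b, e}
  B5:   IN={a, b, e}   OUT={b, d, f}
  B6:   IN={b, d, f}   OUT={d}
  B7:   IN={d}   OUT={}

Merge at B6: OUT[B6] = IN[B7] = {d}
Applying B6's transfer function to that OUT value gives IN[B6] (row B6 above).

Answer: {b, d, f}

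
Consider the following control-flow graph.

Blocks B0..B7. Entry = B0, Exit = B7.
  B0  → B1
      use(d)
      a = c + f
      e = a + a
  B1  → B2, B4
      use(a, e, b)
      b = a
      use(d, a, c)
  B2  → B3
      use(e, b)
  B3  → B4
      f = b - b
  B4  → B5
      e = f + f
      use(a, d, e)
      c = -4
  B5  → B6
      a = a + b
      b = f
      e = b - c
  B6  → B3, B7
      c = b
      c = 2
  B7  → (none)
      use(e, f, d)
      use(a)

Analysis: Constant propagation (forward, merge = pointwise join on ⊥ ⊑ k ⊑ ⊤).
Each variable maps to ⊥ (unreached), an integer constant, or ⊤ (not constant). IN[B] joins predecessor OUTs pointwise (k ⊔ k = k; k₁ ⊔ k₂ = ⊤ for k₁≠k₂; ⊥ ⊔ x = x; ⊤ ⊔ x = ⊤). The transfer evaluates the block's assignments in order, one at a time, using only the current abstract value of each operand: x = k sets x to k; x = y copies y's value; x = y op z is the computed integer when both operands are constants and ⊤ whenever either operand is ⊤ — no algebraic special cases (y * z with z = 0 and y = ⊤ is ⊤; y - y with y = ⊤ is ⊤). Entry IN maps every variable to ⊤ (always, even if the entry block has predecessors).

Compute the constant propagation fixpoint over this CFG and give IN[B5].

Per-block solution:
  B0:   IN=(all ⊤)   OUT=(all ⊤)
  B1:   IN=(all ⊤)   OUT=(all ⊤)
  B2:   IN=(all ⊤)   OUT=(all ⊤)
  B3:   IN=(all ⊤)   OUT=(all ⊤)
  B4:   IN=(all ⊤)   OUT={c:-4; rest ⊤}
  B5:   IN={c:-4; rest ⊤}   OUT={c:-4; rest ⊤}
  B6:   IN={c:-4; rest ⊤}   OUT={c:2; rest ⊤}
  B7:   IN={c:2; rest ⊤}   OUT={c:2; rest ⊤}

Merge at B5: IN[B5] = OUT[B4] = {a: ⊤, b: ⊤, c: -4, d: ⊤, e: ⊤, f: ⊤}

Answer: {a: ⊤, b: ⊤, c: -4, d: ⊤, e: ⊤, f: ⊤}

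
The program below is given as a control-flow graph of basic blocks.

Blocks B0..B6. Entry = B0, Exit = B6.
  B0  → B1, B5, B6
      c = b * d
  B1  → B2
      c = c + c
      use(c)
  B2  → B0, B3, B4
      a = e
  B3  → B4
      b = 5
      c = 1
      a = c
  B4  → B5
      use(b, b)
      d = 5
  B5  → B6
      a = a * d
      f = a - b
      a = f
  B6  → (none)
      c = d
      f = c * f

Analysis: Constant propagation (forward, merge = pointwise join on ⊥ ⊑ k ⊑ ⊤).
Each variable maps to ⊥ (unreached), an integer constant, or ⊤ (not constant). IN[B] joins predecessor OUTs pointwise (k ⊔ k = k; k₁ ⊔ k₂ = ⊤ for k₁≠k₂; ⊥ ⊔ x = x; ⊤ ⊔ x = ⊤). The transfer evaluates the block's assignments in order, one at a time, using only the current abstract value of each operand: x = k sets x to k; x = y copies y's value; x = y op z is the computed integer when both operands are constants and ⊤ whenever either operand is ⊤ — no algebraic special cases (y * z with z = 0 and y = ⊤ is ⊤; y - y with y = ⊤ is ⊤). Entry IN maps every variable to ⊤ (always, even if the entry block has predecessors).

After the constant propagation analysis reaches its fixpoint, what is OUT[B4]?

Per-block solution:
  B0:   IN=(all ⊤)   OUT=(all ⊤)
  B1:   IN=(all ⊤)   OUT=(all ⊤)
  B2:   IN=(all ⊤)   OUT=(all ⊤)
  B3:   IN=(all ⊤)   OUT={a:1, b:5, c:1; rest ⊤}
  B4:   IN=(all ⊤)   OUT={d:5; rest ⊤}
  B5:   IN=(all ⊤)   OUT=(all ⊤)
  B6:   IN=(all ⊤)   OUT=(all ⊤)

Merge at B4: IN[B4] = OUT[B2] ⊔ OUT[B3] = {a: ⊤, b: ⊤, c: ⊤, d: ⊤, e: ⊤, f: ⊤}
Applying B4's transfer function to that IN value gives OUT[B4] (row B4 above).

Answer: {a: ⊤, b: ⊤, c: ⊤, d: 5, e: ⊤, f: ⊤}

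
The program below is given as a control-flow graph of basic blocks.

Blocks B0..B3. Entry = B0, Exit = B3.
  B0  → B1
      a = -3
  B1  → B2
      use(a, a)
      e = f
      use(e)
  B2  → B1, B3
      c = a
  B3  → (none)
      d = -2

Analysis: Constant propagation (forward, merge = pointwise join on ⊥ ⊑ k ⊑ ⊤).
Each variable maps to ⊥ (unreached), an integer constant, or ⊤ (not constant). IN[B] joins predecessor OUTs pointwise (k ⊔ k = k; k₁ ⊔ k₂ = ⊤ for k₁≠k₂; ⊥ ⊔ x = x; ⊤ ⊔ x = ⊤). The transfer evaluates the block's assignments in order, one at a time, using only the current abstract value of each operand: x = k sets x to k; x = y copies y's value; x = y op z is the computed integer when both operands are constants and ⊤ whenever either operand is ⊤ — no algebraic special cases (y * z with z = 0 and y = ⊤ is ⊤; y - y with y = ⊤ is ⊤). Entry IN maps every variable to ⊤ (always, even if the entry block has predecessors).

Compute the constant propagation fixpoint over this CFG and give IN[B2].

Answer: {a: -3, b: ⊤, c: ⊤, d: ⊤, e: ⊤, f: ⊤}

Trace:
Fixpoint table:
  B0: | IN=(all ⊤) | OUT={a:-3; rest ⊤}
  B1: | IN={a:-3; rest ⊤} | OUT={a:-3; rest ⊤}
  B2: | IN={a:-3; rest ⊤} | OUT={a:-3, c:-3; rest ⊤}
  B3: | IN={a:-3, c:-3; rest ⊤} | OUT={a:-3, c:-3, d:-2; rest ⊤}

Merge at B2: IN[B2] = OUT[B1] = {a: -3, b: ⊤, c: ⊤, d: ⊤, e: ⊤, f: ⊤}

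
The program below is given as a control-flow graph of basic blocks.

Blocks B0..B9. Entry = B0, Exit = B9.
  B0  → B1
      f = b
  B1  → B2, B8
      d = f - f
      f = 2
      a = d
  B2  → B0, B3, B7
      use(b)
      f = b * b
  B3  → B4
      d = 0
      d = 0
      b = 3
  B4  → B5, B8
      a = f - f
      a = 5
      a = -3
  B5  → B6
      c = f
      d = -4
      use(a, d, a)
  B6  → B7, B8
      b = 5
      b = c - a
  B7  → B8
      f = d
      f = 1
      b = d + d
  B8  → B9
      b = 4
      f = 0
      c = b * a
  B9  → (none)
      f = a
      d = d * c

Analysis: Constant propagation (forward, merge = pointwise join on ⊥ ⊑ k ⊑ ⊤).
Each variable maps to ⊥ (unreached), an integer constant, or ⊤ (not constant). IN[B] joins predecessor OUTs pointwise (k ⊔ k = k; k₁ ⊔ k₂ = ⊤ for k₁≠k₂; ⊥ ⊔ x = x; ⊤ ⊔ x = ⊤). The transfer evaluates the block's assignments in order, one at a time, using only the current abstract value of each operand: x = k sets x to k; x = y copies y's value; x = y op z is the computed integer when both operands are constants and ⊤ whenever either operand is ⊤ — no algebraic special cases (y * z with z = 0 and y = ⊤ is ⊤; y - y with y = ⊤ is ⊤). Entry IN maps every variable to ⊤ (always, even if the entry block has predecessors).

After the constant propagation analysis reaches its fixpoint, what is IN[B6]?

Answer: {a: -3, b: 3, c: ⊤, d: -4, e: ⊤, f: ⊤}

Working:
Converged values:
  B0: | IN=(all ⊤) | OUT=(all ⊤)
  B1: | IN=(all ⊤) | OUT={f:2; rest ⊤}
  B2: | IN={f:2; rest ⊤} | OUT=(all ⊤)
  B3: | IN=(all ⊤) | OUT={b:3, d:0; rest ⊤}
  B4: | IN={b:3, d:0; rest ⊤} | OUT={a:-3, b:3, d:0; rest ⊤}
  B5: | IN={a:-3, b:3, d:0; rest ⊤} | OUT={a:-3, b:3, d:-4; rest ⊤}
  B6: | IN={a:-3, b:3, d:-4; rest ⊤} | OUT={a:-3, d:-4; rest ⊤}
  B7: | IN=(all ⊤) | OUT={f:1; rest ⊤}
  B8: | IN=(all ⊤) | OUT={b:4, f:0; rest ⊤}
  B9: | IN={b:4, f:0; rest ⊤} | OUT={b:4; rest ⊤}

Merge at B6: IN[B6] = OUT[B5] = {a: -3, b: 3, c: ⊤, d: -4, e: ⊤, f: ⊤}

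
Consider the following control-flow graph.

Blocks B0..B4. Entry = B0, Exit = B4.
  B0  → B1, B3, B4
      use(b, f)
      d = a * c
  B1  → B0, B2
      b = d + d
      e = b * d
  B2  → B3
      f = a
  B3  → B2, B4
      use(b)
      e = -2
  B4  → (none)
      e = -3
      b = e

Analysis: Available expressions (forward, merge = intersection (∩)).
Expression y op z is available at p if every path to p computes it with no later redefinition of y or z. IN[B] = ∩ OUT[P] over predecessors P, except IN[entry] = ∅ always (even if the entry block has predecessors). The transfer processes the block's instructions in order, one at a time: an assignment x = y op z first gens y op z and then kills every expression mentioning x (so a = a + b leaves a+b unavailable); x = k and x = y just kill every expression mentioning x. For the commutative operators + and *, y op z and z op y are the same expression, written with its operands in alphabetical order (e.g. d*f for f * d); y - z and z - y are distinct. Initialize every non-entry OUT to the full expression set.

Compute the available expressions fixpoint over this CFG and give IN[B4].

Per-block solution:
  B0: | IN={} | OUT={a*c}
  B1: | IN={a*c} | OUT={a*c, b*d, d+d}
  B2: | IN={a*c} | OUT={a*c}
  B3: | IN={a*c} | OUT={a*c}
  B4: | IN={a*c} | OUT={a*c}

Merge at B4: IN[B4] = OUT[B0] ∩ OUT[B3] = {a*c}

Answer: {a*c}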